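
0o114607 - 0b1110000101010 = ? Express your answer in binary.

0o114607 = 0b1001100110000111 in binary.
Subtract column by column in base 2:
  1-0 → 1
  1-1 → 0
  1-0 → 1
  0-1 → 1 (borrow)
  0-0-1 → 1 (borrow)
  0-1-1 → 0 (borrow)
  0-0-1 → 1 (borrow)
  1-0-1 → 0
  1-0 → 1
  0-0 → 0
  0-1 → 1 (borrow)
  1-1-1 → 1 (borrow)
  1-1-1 → 1 (borrow)
  0-0-1 → 1 (borrow)
  0-0-1 → 1 (borrow)
  1-0-1 → 0

0b111110101011101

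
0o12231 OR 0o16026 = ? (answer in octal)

0o16237

OR each oct digit independently (no carries):
  1|1=1, 2|6=6, 2|0=2, 3|2=3, 1|6=7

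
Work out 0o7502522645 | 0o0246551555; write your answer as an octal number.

0o7746573755

OR each oct digit independently (no carries):
  7|0=7, 5|2=7, 0|4=4, 2|6=6, 5|5=5, 2|5=7, 2|1=3, 6|5=7, 4|5=5, 5|5=5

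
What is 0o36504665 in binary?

0b11110101000100110110101

Each octal digit is 3 bits: 3=011 6=110 5=101 0=000 4=100 6=110 6=110 5=101.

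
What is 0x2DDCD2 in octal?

Expand each hex digit to 4 bits: 2=0010 D=1101 D=1101 C=1100 D=1101 2=0010.
Group the bits in threes: 001 011 011 101 110 011 010 010 → 13356322.

0o13356322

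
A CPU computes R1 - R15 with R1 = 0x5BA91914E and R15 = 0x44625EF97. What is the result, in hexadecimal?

0x1746BA1B7

Subtract column by column in base 16:
  E-7 → 7
  4-9 → B (borrow)
  1-F-1 → 1 (borrow)
  9-E-1 → A (borrow)
  1-5-1 → B (borrow)
  9-2-1 → 6
  A-6 → 4
  B-4 → 7
  5-4 → 1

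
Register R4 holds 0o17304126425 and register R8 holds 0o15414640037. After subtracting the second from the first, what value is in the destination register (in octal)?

0o1667266366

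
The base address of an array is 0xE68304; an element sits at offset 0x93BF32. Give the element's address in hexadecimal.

Add column by column in base 16, right to left:
  4+2 = 6
  0+3 = 3
  3+F = 2 carry 1
  8+B+1 = 4 carry 1
  6+3+1 = A
  E+9 = 7 carry 1
  final carry 1

0x17A4236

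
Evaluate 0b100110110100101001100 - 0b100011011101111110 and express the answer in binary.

Subtract column by column in base 2:
  0-0 → 0
  0-1 → 1 (borrow)
  1-1-1 → 1 (borrow)
  1-1-1 → 1 (borrow)
  0-1-1 → 0 (borrow)
  0-1-1 → 0 (borrow)
  1-1-1 → 1 (borrow)
  0-0-1 → 1 (borrow)
  1-1-1 → 1 (borrow)
  0-1-1 → 0 (borrow)
  0-1-1 → 0 (borrow)
  1-0-1 → 0
  0-1 → 1 (borrow)
  1-1-1 → 1 (borrow)
  1-0-1 → 0
  0-0 → 0
  1-0 → 1
  1-1 → 0
  0-0 → 0
  0-0 → 0
  1-0 → 1

0b100010011000111001110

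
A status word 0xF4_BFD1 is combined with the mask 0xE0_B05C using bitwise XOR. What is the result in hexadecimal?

0x140F8D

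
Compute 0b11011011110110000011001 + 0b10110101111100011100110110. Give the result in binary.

0b11010001011011001101001111

Add column by column in base 2, right to left:
  1+0 = 1
  0+1 = 1
  0+1 = 1
  1+0 = 1
  1+1 = 0 carry 1
  0+1+1 = 0 carry 1
  0+0+1 = 1
  0+0 = 0
  0+1 = 1
  0+1 = 1
  1+1 = 0 carry 1
  1+0+1 = 0 carry 1
  0+0+1 = 1
  1+0 = 1
  1+1 = 0 carry 1
  1+1+1 = 1 carry 1
  1+1+1 = 1 carry 1
  0+1+1 = 0 carry 1
  1+1+1 = 1 carry 1
  1+0+1 = 0 carry 1
  0+1+1 = 0 carry 1
  1+0+1 = 0 carry 1
  1+1+1 = 1 carry 1
  0+1+1 = 0 carry 1
  0+0+1 = 1
  0+1 = 1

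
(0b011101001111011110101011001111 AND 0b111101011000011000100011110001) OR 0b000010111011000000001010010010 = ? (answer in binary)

0b11111111011011000101011010011

0b011101001111011110101011001111 AND 0b111101011000011000100011110001 = 0b011101001000011000100011000001.
Then OR with 0b000010111011000000001010010010.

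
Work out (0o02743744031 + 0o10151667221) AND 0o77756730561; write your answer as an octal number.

Add column by column in base 8, right to left:
  1+1 = 2
  3+2 = 5
  0+2 = 2
  4+7 = 3 carry 1
  4+6+1 = 3 carry 1
  7+6+1 = 6 carry 1
  3+1+1 = 5
  4+5 = 1 carry 1
  7+1+1 = 1 carry 1
  2+0+1 = 3
  0+1 = 1
Sum = 0o13115633252; now AND with 0o77756730561:
  1&7=1, 3&7=3, 1&7=1, 1&5=1, 5&6=4, 6&7=6, 3&3=3, 3&0=0, 2&5=0, 5&6=4, 2&1=0

0o13114630040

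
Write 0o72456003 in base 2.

Each octal digit is 3 bits: 7=111 2=010 4=100 5=101 6=110 0=000 0=000 3=011.

0b111010100101110000000011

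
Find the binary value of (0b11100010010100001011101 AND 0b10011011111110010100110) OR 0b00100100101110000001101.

0b11100010010100001011101 AND 0b10011011111110010100110 = 0b10000010010100000000100.
Then OR with 0b00100100101110000001101.

0b10100110111110000001101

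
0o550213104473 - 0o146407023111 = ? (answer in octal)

0o401604061362

Subtract column by column in base 8:
  3-1 → 2
  7-1 → 6
  4-1 → 3
  4-3 → 1
  0-2 → 6 (borrow)
  1-0-1 → 0
  3-7 → 4 (borrow)
  1-0-1 → 0
  2-4 → 6 (borrow)
  0-6-1 → 1 (borrow)
  5-4-1 → 0
  5-1 → 4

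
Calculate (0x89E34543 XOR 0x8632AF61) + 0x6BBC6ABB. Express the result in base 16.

First 0x89E34543 XOR 0x8632AF61 = 0x0FD1EA22.
Add column by column in base 16, right to left:
  2+B = D
  2+B = D
  A+A = 4 carry 1
  E+6+1 = 5 carry 1
  1+C+1 = E
  D+B = 8 carry 1
  F+B+1 = B carry 1
  0+6+1 = 7

0x7B8E54DD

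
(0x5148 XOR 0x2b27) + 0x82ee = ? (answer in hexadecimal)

0xfd5d

First 0x5148 XOR 0x2b27 = 0x7a6f.
Add column by column in base 16, right to left:
  f+e = d carry 1
  6+e+1 = 5 carry 1
  a+2+1 = d
  7+8 = f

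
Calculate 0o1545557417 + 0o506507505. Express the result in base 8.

Add column by column in base 8, right to left:
  7+5 = 4 carry 1
  1+0+1 = 2
  4+5 = 1 carry 1
  7+7+1 = 7 carry 1
  5+0+1 = 6
  5+5 = 2 carry 1
  5+6+1 = 4 carry 1
  4+0+1 = 5
  5+5 = 2 carry 1
  1+0+1 = 2

0o2254267124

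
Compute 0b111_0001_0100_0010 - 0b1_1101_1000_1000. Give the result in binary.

0b101001110111010

Subtract column by column in base 2:
  0-0 → 0
  1-0 → 1
  0-0 → 0
  0-1 → 1 (borrow)
  0-0-1 → 1 (borrow)
  0-0-1 → 1 (borrow)
  1-0-1 → 0
  0-1 → 1 (borrow)
  1-1-1 → 1 (borrow)
  0-0-1 → 1 (borrow)
  0-1-1 → 0 (borrow)
  0-1-1 → 0 (borrow)
  1-1-1 → 1 (borrow)
  1-0-1 → 0
  1-0 → 1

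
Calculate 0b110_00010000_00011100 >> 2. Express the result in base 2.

Right shift by 2: drop the 2 least-significant bits.

0b11000010000000111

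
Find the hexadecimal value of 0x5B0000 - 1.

0x5AFFFF

The trailing 4 digits are 0, so subtracting 1 borrows through: they become F and the next digit up decrements.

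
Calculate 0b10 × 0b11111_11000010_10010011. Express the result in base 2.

0b1111111000010100100110

Multiply each base-2 digit by 2, carrying:
  1×2 = 2 → write 0 carry 1
  1×2+1 = 3 → write 1 carry 1
  0×2+1 = 1 → write 1
  0×2 = 0 → write 0
  1×2 = 2 → write 0 carry 1
  0×2+1 = 1 → write 1
  0×2 = 0 → write 0
  1×2 = 2 → write 0 carry 1
  0×2+1 = 1 → write 1
  1×2 = 2 → write 0 carry 1
  0×2+1 = 1 → write 1
  0×2 = 0 → write 0
  0×2 = 0 → write 0
  0×2 = 0 → write 0
  1×2 = 2 → write 0 carry 1
  1×2+1 = 3 → write 1 carry 1
  1×2+1 = 3 → write 1 carry 1
  1×2+1 = 3 → write 1 carry 1
  1×2+1 = 3 → write 1 carry 1
  1×2+1 = 3 → write 1 carry 1
  1×2+1 = 3 → write 1 carry 1
  remaining carry: 1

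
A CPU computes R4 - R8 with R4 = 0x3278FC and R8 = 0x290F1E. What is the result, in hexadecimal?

0x969DE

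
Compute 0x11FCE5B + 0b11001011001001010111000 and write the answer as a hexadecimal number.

0b11001011001001010111000 = 0x6592B8 in hexadecimal.
Add column by column in base 16, right to left:
  B+8 = 3 carry 1
  5+B+1 = 1 carry 1
  E+2+1 = 1 carry 1
  C+9+1 = 6 carry 1
  F+5+1 = 5 carry 1
  1+6+1 = 8
  1+0 = 1

0x1856113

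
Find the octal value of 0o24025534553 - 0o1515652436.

Subtract column by column in base 8:
  3-6 → 5 (borrow)
  5-3-1 → 1
  5-4 → 1
  4-2 → 2
  3-5 → 6 (borrow)
  5-6-1 → 6 (borrow)
  5-5-1 → 7 (borrow)
  2-1-1 → 0
  0-5 → 3 (borrow)
  4-1-1 → 2
  2-0 → 2

0o22307662115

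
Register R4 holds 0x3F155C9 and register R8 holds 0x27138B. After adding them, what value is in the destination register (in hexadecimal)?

0x4186954

Add column by column in base 16, right to left:
  9+B = 4 carry 1
  C+8+1 = 5 carry 1
  5+3+1 = 9
  5+1 = 6
  1+7 = 8
  F+2 = 1 carry 1
  3+0+1 = 4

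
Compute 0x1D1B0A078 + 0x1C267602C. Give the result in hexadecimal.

Add column by column in base 16, right to left:
  8+C = 4 carry 1
  7+2+1 = A
  0+0 = 0
  A+6 = 0 carry 1
  0+7+1 = 8
  B+6 = 1 carry 1
  1+2+1 = 4
  D+C = 9 carry 1
  1+1+1 = 3

0x3941800A4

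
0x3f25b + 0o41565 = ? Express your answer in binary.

0b1000011010111010000

0x3f25b = 0b111111001001011011 in binary.
0o41565 = 0b100001101110101 in binary.
Add column by column in base 2, right to left:
  1+1 = 0 carry 1
  1+0+1 = 0 carry 1
  0+1+1 = 0 carry 1
  1+0+1 = 0 carry 1
  1+1+1 = 1 carry 1
  0+1+1 = 0 carry 1
  1+1+1 = 1 carry 1
  0+0+1 = 1
  0+1 = 1
  1+1 = 0 carry 1
  0+0+1 = 1
  0+0 = 0
  1+0 = 1
  1+0 = 1
  1+1 = 0 carry 1
  1+0+1 = 0 carry 1
  1+0+1 = 0 carry 1
  1+0+1 = 0 carry 1
  final carry 1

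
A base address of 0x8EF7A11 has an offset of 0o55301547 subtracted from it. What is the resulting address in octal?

0o1016373252

0x8EF7A11 = 0o1073675021 in octal.
Subtract column by column in base 8:
  1-7 → 2 (borrow)
  2-4-1 → 5 (borrow)
  0-5-1 → 2 (borrow)
  5-1-1 → 3
  7-0 → 7
  6-3 → 3
  3-5 → 6 (borrow)
  7-5-1 → 1
  0-0 → 0
  1-0 → 1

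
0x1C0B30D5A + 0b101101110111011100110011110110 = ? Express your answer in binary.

0x1C0B30D5A = 0b111000000101100110000110101011010 in binary.
Add column by column in base 2, right to left:
  0+0 = 0
  1+1 = 0 carry 1
  0+1+1 = 0 carry 1
  1+0+1 = 0 carry 1
  1+1+1 = 1 carry 1
  0+1+1 = 0 carry 1
  1+1+1 = 1 carry 1
  0+1+1 = 0 carry 1
  1+0+1 = 0 carry 1
  0+0+1 = 1
  1+1 = 0 carry 1
  1+1+1 = 1 carry 1
  0+0+1 = 1
  0+0 = 0
  0+1 = 1
  0+1 = 1
  1+1 = 0 carry 1
  1+0+1 = 0 carry 1
  0+1+1 = 0 carry 1
  0+1+1 = 0 carry 1
  1+1+1 = 1 carry 1
  1+0+1 = 0 carry 1
  0+1+1 = 0 carry 1
  1+1+1 = 1 carry 1
  0+1+1 = 0 carry 1
  0+0+1 = 1
  0+1 = 1
  0+1 = 1
  0+0 = 0
  0+1 = 1
  1+0 = 1
  1+0 = 1
  1+0 = 1

0b111101110100100001101101001010000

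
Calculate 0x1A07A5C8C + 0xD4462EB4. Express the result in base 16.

Add column by column in base 16, right to left:
  C+4 = 0 carry 1
  8+B+1 = 4 carry 1
  C+E+1 = B carry 1
  5+2+1 = 8
  A+6 = 0 carry 1
  7+4+1 = C
  0+4 = 4
  A+D = 7 carry 1
  1+0+1 = 2

0x274C08B40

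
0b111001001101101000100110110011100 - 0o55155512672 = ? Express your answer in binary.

0b1011111111111011011011111100010

0o55155512672 = 0b101101001101101101001010110111010 in binary.
Subtract column by column in base 2:
  0-0 → 0
  0-1 → 1 (borrow)
  1-0-1 → 0
  1-1 → 0
  1-1 → 0
  0-1 → 1 (borrow)
  0-0-1 → 1 (borrow)
  1-1-1 → 1 (borrow)
  1-1-1 → 1 (borrow)
  0-0-1 → 1 (borrow)
  1-1-1 → 1 (borrow)
  1-0-1 → 0
  0-1 → 1 (borrow)
  0-0-1 → 1 (borrow)
  1-0-1 → 0
  0-1 → 1 (borrow)
  0-0-1 → 1 (borrow)
  0-1-1 → 0 (borrow)
  1-1-1 → 1 (borrow)
  0-0-1 → 1 (borrow)
  1-1-1 → 1 (borrow)
  1-1-1 → 1 (borrow)
  0-0-1 → 1 (borrow)
  1-1-1 → 1 (borrow)
  1-1-1 → 1 (borrow)
  0-0-1 → 1 (borrow)
  0-0-1 → 1 (borrow)
  1-1-1 → 1 (borrow)
  0-0-1 → 1 (borrow)
  0-1-1 → 0 (borrow)
  1-1-1 → 1 (borrow)
  1-0-1 → 0
  1-1 → 0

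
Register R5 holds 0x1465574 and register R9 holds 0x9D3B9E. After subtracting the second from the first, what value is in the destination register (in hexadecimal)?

Subtract column by column in base 16:
  4-E → 6 (borrow)
  7-9-1 → D (borrow)
  5-B-1 → 9 (borrow)
  5-3-1 → 1
  6-D → 9 (borrow)
  4-9-1 → A (borrow)
  1-0-1 → 0

0xA919D6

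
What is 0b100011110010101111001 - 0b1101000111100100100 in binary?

Subtract column by column in base 2:
  1-0 → 1
  0-0 → 0
  0-1 → 1 (borrow)
  1-0-1 → 0
  1-0 → 1
  1-1 → 0
  1-0 → 1
  0-0 → 0
  1-1 → 0
  0-1 → 1 (borrow)
  1-1-1 → 1 (borrow)
  0-1-1 → 0 (borrow)
  0-0-1 → 1 (borrow)
  1-0-1 → 0
  1-0 → 1
  1-1 → 0
  1-0 → 1
  0-1 → 1 (borrow)
  0-1-1 → 0 (borrow)
  0-0-1 → 1 (borrow)
  1-0-1 → 0

0b10110101011001010101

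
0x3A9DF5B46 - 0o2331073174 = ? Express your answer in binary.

0b1110010110011110101110010011001010

0x3A9DF5B46 = 0b1110101001110111110101101101000110 in binary.
0o2331073174 = 0b10011011001000111011001111100 in binary.
Subtract column by column in base 2:
  0-0 → 0
  1-0 → 1
  1-1 → 0
  0-1 → 1 (borrow)
  0-1-1 → 0 (borrow)
  0-1-1 → 0 (borrow)
  1-1-1 → 1 (borrow)
  0-0-1 → 1 (borrow)
  1-0-1 → 0
  1-1 → 0
  0-1 → 1 (borrow)
  1-0-1 → 0
  1-1 → 0
  0-1 → 1 (borrow)
  1-1-1 → 1 (borrow)
  0-0-1 → 1 (borrow)
  1-0-1 → 0
  1-0 → 1
  1-1 → 0
  1-0 → 1
  1-0 → 1
  0-1 → 1 (borrow)
  1-1-1 → 1 (borrow)
  1-0-1 → 0
  1-1 → 0
  0-1 → 1 (borrow)
  0-0-1 → 1 (borrow)
  1-0-1 → 0
  0-1 → 1 (borrow)
  1-0-1 → 0
  0-0 → 0
  1-0 → 1
  1-0 → 1
  1-0 → 1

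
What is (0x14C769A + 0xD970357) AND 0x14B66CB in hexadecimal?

Add column by column in base 16, right to left:
  A+7 = 1 carry 1
  9+5+1 = F
  6+3 = 9
  7+0 = 7
  C+7 = 3 carry 1
  4+9+1 = E
  1+D = E
Sum = 0xEE379F1; now AND with 0x14B66CB:
  E&1=0, E&4=4, 3&B=3, 7&6=6, 9&6=0, F&C=C, 1&B=1

0x4360C1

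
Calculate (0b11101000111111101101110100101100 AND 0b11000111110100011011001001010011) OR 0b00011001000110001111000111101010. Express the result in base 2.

0b11101000111111101101110100101100 AND 0b11000111110100011011001001010011 = 0b11000000110100001001000000000000.
Then OR with 0b00011001000110001111000111101010.

0b11011001110110001111000111101010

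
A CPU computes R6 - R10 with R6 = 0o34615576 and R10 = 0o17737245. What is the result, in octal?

0o14656331

Subtract column by column in base 8:
  6-5 → 1
  7-4 → 3
  5-2 → 3
  5-7 → 6 (borrow)
  1-3-1 → 5 (borrow)
  6-7-1 → 6 (borrow)
  4-7-1 → 4 (borrow)
  3-1-1 → 1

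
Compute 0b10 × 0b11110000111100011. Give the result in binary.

Multiply each base-2 digit by 2, carrying:
  1×2 = 2 → write 0 carry 1
  1×2+1 = 3 → write 1 carry 1
  0×2+1 = 1 → write 1
  0×2 = 0 → write 0
  0×2 = 0 → write 0
  1×2 = 2 → write 0 carry 1
  1×2+1 = 3 → write 1 carry 1
  1×2+1 = 3 → write 1 carry 1
  1×2+1 = 3 → write 1 carry 1
  0×2+1 = 1 → write 1
  0×2 = 0 → write 0
  0×2 = 0 → write 0
  0×2 = 0 → write 0
  1×2 = 2 → write 0 carry 1
  1×2+1 = 3 → write 1 carry 1
  1×2+1 = 3 → write 1 carry 1
  1×2+1 = 3 → write 1 carry 1
  remaining carry: 1

0b111100001111000110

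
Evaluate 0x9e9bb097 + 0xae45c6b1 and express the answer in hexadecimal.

0x14ce17748

Add column by column in base 16, right to left:
  7+1 = 8
  9+b = 4 carry 1
  0+6+1 = 7
  b+c = 7 carry 1
  b+5+1 = 1 carry 1
  9+4+1 = e
  e+e = c carry 1
  9+a+1 = 4 carry 1
  final carry 1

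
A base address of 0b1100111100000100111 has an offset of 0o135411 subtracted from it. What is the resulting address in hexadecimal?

0b1100111100000100111 = 0x67827 in hexadecimal.
0o135411 = 0xBB09 in hexadecimal.
Subtract column by column in base 16:
  7-9 → E (borrow)
  2-0-1 → 1
  8-B → D (borrow)
  7-B-1 → B (borrow)
  6-0-1 → 5

0x5BD1E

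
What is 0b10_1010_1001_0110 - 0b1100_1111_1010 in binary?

0b1110110011100

Subtract column by column in base 2:
  0-0 → 0
  1-1 → 0
  1-0 → 1
  0-1 → 1 (borrow)
  1-1-1 → 1 (borrow)
  0-1-1 → 0 (borrow)
  0-1-1 → 0 (borrow)
  1-1-1 → 1 (borrow)
  0-0-1 → 1 (borrow)
  1-0-1 → 0
  0-1 → 1 (borrow)
  1-1-1 → 1 (borrow)
  0-0-1 → 1 (borrow)
  1-0-1 → 0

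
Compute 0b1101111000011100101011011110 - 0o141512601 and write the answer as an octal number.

0b1101111000011100101011011110 = 0o1570345336 in octal.
Subtract column by column in base 8:
  6-1 → 5
  3-0 → 3
  3-6 → 5 (borrow)
  5-2-1 → 2
  4-1 → 3
  3-5 → 6 (borrow)
  0-1-1 → 6 (borrow)
  7-4-1 → 2
  5-1 → 4
  1-0 → 1

0o1426632535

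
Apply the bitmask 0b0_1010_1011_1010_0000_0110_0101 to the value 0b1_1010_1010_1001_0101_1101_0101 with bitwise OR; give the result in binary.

0b1101010111011010111110101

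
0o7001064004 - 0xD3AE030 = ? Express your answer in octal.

0o5262303724

0xD3AE030 = 0o1516560060 in octal.
Subtract column by column in base 8:
  4-0 → 4
  0-6 → 2 (borrow)
  0-0-1 → 7 (borrow)
  4-0-1 → 3
  6-6 → 0
  0-5 → 3 (borrow)
  1-6-1 → 2 (borrow)
  0-1-1 → 6 (borrow)
  0-5-1 → 2 (borrow)
  7-1-1 → 5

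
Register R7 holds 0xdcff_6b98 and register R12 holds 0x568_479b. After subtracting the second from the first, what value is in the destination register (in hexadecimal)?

Subtract column by column in base 16:
  8-b → d (borrow)
  9-9-1 → f (borrow)
  b-7-1 → 3
  6-4 → 2
  f-8 → 7
  f-6 → 9
  c-5 → 7
  d-0 → d

0xd79723fd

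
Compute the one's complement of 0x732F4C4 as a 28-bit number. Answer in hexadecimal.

0x8CD0B3B

Each hex digit d becomes F−d:
  7→8, 3→C, 2→D, F→0, 4→B, C→3, 4→B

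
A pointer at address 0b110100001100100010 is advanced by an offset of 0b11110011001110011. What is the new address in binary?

Add column by column in base 2, right to left:
  0+1 = 1
  1+1 = 0 carry 1
  0+0+1 = 1
  0+0 = 0
  0+1 = 1
  1+1 = 0 carry 1
  0+1+1 = 0 carry 1
  0+0+1 = 1
  1+0 = 1
  1+1 = 0 carry 1
  0+1+1 = 0 carry 1
  0+0+1 = 1
  0+0 = 0
  0+1 = 1
  1+1 = 0 carry 1
  0+1+1 = 0 carry 1
  1+1+1 = 1 carry 1
  1+0+1 = 0 carry 1
  final carry 1

0b1010010100110010101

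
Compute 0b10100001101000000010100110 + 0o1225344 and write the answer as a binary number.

0o1225344 = 0b1010010101011100100 in binary.
Add column by column in base 2, right to left:
  0+0 = 0
  1+0 = 1
  1+1 = 0 carry 1
  0+0+1 = 1
  0+0 = 0
  1+1 = 0 carry 1
  0+1+1 = 0 carry 1
  1+1+1 = 1 carry 1
  0+0+1 = 1
  0+1 = 1
  0+0 = 0
  0+1 = 1
  0+0 = 0
  0+1 = 1
  0+0 = 0
  1+0 = 1
  0+1 = 1
  1+0 = 1
  1+1 = 0 carry 1
  0+0+1 = 1
  0+0 = 0
  0+0 = 0
  0+0 = 0
  1+0 = 1
  0+0 = 0
  1+0 = 1

0b10100010111010101110001010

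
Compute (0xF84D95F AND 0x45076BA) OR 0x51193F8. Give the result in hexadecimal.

0xF84D95F AND 0x45076BA = 0x400501A.
Then OR with 0x51193F8.

0x511D3FA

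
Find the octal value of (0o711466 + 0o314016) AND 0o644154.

0o204104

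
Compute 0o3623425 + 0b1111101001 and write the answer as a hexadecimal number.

0o3623425 = 0xf2715 in hexadecimal.
0b1111101001 = 0x3e9 in hexadecimal.
Add column by column in base 16, right to left:
  5+9 = e
  1+e = f
  7+3 = a
  2+0 = 2
  f+0 = f

0xf2afe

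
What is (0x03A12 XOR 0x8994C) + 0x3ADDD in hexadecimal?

0xC513B

First 0x03A12 XOR 0x8994C = 0x8A35E.
Add column by column in base 16, right to left:
  E+D = B carry 1
  5+D+1 = 3 carry 1
  3+D+1 = 1 carry 1
  A+A+1 = 5 carry 1
  8+3+1 = C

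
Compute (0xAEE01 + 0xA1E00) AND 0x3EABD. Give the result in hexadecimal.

0x10801

Add column by column in base 16, right to left:
  1+0 = 1
  0+0 = 0
  E+E = C carry 1
  E+1+1 = 0 carry 1
  A+A+1 = 5 carry 1
  final carry 1
Sum = 0x150C01; now AND with 0x3EABD:
  1&0=0, 5&3=1, 0&E=0, C&A=8, 0&B=0, 1&D=1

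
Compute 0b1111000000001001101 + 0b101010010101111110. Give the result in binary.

0b10100010010111001011

Add column by column in base 2, right to left:
  1+0 = 1
  0+1 = 1
  1+1 = 0 carry 1
  1+1+1 = 1 carry 1
  0+1+1 = 0 carry 1
  0+1+1 = 0 carry 1
  1+1+1 = 1 carry 1
  0+0+1 = 1
  0+1 = 1
  0+0 = 0
  0+1 = 1
  0+0 = 0
  0+0 = 0
  0+1 = 1
  0+0 = 0
  1+1 = 0 carry 1
  1+0+1 = 0 carry 1
  1+1+1 = 1 carry 1
  1+0+1 = 0 carry 1
  final carry 1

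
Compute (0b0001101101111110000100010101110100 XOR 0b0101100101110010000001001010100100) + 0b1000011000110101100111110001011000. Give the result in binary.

First 0b0001101101111110000100010101110100 XOR 0b0101100101110010000001001010100100 = 0b0100001000001100000101011111010000.
Add column by column in base 2, right to left:
  0+0 = 0
  0+0 = 0
  0+0 = 0
  0+1 = 1
  1+1 = 0 carry 1
  0+0+1 = 1
  1+1 = 0 carry 1
  1+0+1 = 0 carry 1
  1+0+1 = 0 carry 1
  1+0+1 = 0 carry 1
  1+1+1 = 1 carry 1
  0+1+1 = 0 carry 1
  1+1+1 = 1 carry 1
  0+1+1 = 0 carry 1
  1+1+1 = 1 carry 1
  0+0+1 = 1
  0+0 = 0
  0+1 = 1
  0+1 = 1
  0+0 = 0
  1+1 = 0 carry 1
  1+0+1 = 0 carry 1
  0+1+1 = 0 carry 1
  0+1+1 = 0 carry 1
  0+0+1 = 1
  0+0 = 0
  0+0 = 0
  1+1 = 0 carry 1
  0+1+1 = 0 carry 1
  0+0+1 = 1
  0+0 = 0
  0+0 = 0
  1+0 = 1
  0+1 = 1

0b1100100001000001101101010000101000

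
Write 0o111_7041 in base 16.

Each octal digit is 3 bits: 1=001 1=001 1=001 7=111 0=000 4=100 1=001.
Group the bits into nibbles: 0100 1001 1110 0010 0001 → 49E21.

0x49E21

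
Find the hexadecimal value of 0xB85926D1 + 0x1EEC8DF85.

Add column by column in base 16, right to left:
  1+5 = 6
  D+8 = 5 carry 1
  6+F+1 = 6 carry 1
  2+D+1 = 0 carry 1
  9+8+1 = 2 carry 1
  5+C+1 = 2 carry 1
  8+E+1 = 7 carry 1
  B+E+1 = A carry 1
  0+1+1 = 2

0x2A7220656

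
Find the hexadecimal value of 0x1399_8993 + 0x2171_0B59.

Add column by column in base 16, right to left:
  3+9 = C
  9+5 = E
  9+B = 4 carry 1
  8+0+1 = 9
  9+1 = A
  9+7 = 0 carry 1
  3+1+1 = 5
  1+2 = 3

0x350A94EC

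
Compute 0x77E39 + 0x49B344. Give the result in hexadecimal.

0x51317D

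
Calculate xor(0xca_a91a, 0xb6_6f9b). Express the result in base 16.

XOR each hex digit independently (no carries):
  c^b=7, a^6=c, a^6=c, 9^f=6, 1^9=8, a^b=1

0x7cc681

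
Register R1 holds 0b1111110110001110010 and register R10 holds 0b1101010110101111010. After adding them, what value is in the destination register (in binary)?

0b11101001100111101100

Add column by column in base 2, right to left:
  0+0 = 0
  1+1 = 0 carry 1
  0+0+1 = 1
  0+1 = 1
  1+1 = 0 carry 1
  1+1+1 = 1 carry 1
  1+1+1 = 1 carry 1
  0+0+1 = 1
  0+1 = 1
  0+0 = 0
  1+1 = 0 carry 1
  1+1+1 = 1 carry 1
  0+0+1 = 1
  1+1 = 0 carry 1
  1+0+1 = 0 carry 1
  1+1+1 = 1 carry 1
  1+0+1 = 0 carry 1
  1+1+1 = 1 carry 1
  1+1+1 = 1 carry 1
  final carry 1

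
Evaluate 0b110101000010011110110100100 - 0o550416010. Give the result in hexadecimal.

0b110101000010011110110100100 = 0x6A13DA4 in hexadecimal.
0o550416010 = 0x5A21C08 in hexadecimal.
Subtract column by column in base 16:
  4-8 → C (borrow)
  A-0-1 → 9
  D-C → 1
  3-1 → 2
  1-2 → F (borrow)
  A-A-1 → F (borrow)
  6-5-1 → 0

0xFF219C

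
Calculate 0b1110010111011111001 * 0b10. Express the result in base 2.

Multiply each base-2 digit by 2, carrying:
  1×2 = 2 → write 0 carry 1
  0×2+1 = 1 → write 1
  0×2 = 0 → write 0
  1×2 = 2 → write 0 carry 1
  1×2+1 = 3 → write 1 carry 1
  1×2+1 = 3 → write 1 carry 1
  1×2+1 = 3 → write 1 carry 1
  1×2+1 = 3 → write 1 carry 1
  0×2+1 = 1 → write 1
  1×2 = 2 → write 0 carry 1
  1×2+1 = 3 → write 1 carry 1
  1×2+1 = 3 → write 1 carry 1
  0×2+1 = 1 → write 1
  1×2 = 2 → write 0 carry 1
  0×2+1 = 1 → write 1
  0×2 = 0 → write 0
  1×2 = 2 → write 0 carry 1
  1×2+1 = 3 → write 1 carry 1
  1×2+1 = 3 → write 1 carry 1
  remaining carry: 1

0b11100101110111110010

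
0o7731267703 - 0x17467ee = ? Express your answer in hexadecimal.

0x3df107d5

0o7731267703 = 0x3f656fc3 in hexadecimal.
Subtract column by column in base 16:
  3-e → 5 (borrow)
  c-e-1 → d (borrow)
  f-7-1 → 7
  6-6 → 0
  5-4 → 1
  6-7 → f (borrow)
  f-1-1 → d
  3-0 → 3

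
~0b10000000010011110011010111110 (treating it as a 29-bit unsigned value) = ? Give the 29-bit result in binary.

Invert each bit: 10000000010011110011010111110 → 01111111101100001100101000001.

0b01111111101100001100101000001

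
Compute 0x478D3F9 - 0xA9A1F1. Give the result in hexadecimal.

0x3CF3208

Subtract column by column in base 16:
  9-1 → 8
  F-F → 0
  3-1 → 2
  D-A → 3
  8-9 → F (borrow)
  7-A-1 → C (borrow)
  4-0-1 → 3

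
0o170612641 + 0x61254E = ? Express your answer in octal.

0x61254E = 0o30222516 in octal.
Add column by column in base 8, right to left:
  1+6 = 7
  4+1 = 5
  6+5 = 3 carry 1
  2+2+1 = 5
  1+2 = 3
  6+2 = 0 carry 1
  0+0+1 = 1
  7+3 = 2 carry 1
  1+0+1 = 2

0o221035357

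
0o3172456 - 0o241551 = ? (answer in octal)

Subtract column by column in base 8:
  6-1 → 5
  5-5 → 0
  4-5 → 7 (borrow)
  2-1-1 → 0
  7-4 → 3
  1-2 → 7 (borrow)
  3-0-1 → 2

0o2730705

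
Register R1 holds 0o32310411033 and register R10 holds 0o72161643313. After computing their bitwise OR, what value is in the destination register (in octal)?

0o72371653333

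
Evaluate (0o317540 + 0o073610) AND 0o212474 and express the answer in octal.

0o12050

Add column by column in base 8, right to left:
  0+0 = 0
  4+1 = 5
  5+6 = 3 carry 1
  7+3+1 = 3 carry 1
  1+7+1 = 1 carry 1
  3+0+1 = 4
Sum = 0o413350; now AND with 0o212474:
  4&2=0, 1&1=1, 3&2=2, 3&4=0, 5&7=5, 0&4=0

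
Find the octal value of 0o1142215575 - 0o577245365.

Subtract column by column in base 8:
  5-5 → 0
  7-6 → 1
  5-3 → 2
  5-5 → 0
  1-4 → 5 (borrow)
  2-2-1 → 7 (borrow)
  2-7-1 → 2 (borrow)
  4-7-1 → 4 (borrow)
  1-5-1 → 3 (borrow)
  1-0-1 → 0

0o342750210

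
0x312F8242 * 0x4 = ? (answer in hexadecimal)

0xC4BE0908

Multiply each base-16 digit by 4, carrying:
  2×4 = 8 → write 8
  4×4 = 16 → write 0 carry 1
  2×4+1 = 9 → write 9
  8×4 = 32 → write 0 carry 2
  F×4+2 = 62 → write E carry 3
  2×4+3 = 11 → write B
  1×4 = 4 → write 4
  3×4 = 12 → write C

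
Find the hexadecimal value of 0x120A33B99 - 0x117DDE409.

Subtract column by column in base 16:
  9-9 → 0
  9-0 → 9
  B-4 → 7
  3-E → 5 (borrow)
  3-D-1 → 5 (borrow)
  A-D-1 → C (borrow)
  0-7-1 → 8 (borrow)
  2-1-1 → 0
  1-1 → 0

0x8C55790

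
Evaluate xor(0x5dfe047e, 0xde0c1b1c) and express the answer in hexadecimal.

0x83f21f62

XOR each hex digit independently (no carries):
  5^d=8, d^e=3, f^0=f, e^c=2, 0^1=1, 4^b=f, 7^1=6, e^c=2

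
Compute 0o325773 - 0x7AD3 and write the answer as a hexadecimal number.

0o325773 = 0x1ABFB in hexadecimal.
Subtract column by column in base 16:
  B-3 → 8
  F-D → 2
  B-A → 1
  A-7 → 3
  1-0 → 1

0x13128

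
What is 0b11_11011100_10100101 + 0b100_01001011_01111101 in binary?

Add column by column in base 2, right to left:
  1+1 = 0 carry 1
  0+0+1 = 1
  1+1 = 0 carry 1
  0+1+1 = 0 carry 1
  0+1+1 = 0 carry 1
  1+1+1 = 1 carry 1
  0+1+1 = 0 carry 1
  1+0+1 = 0 carry 1
  0+1+1 = 0 carry 1
  0+1+1 = 0 carry 1
  1+0+1 = 0 carry 1
  1+1+1 = 1 carry 1
  1+0+1 = 0 carry 1
  0+0+1 = 1
  1+1 = 0 carry 1
  1+0+1 = 0 carry 1
  1+0+1 = 0 carry 1
  1+0+1 = 0 carry 1
  0+1+1 = 0 carry 1
  final carry 1

0b10000010100000100010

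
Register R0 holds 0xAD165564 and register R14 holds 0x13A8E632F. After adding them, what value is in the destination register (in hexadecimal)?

Add column by column in base 16, right to left:
  4+F = 3 carry 1
  6+2+1 = 9
  5+3 = 8
  5+6 = B
  6+E = 4 carry 1
  1+8+1 = A
  D+A = 7 carry 1
  A+3+1 = E
  0+1 = 1

0x1E7A4B893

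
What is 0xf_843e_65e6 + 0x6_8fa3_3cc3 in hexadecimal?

0x1613e1a2a9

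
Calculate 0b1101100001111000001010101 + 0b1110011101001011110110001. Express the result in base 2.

Add column by column in base 2, right to left:
  1+1 = 0 carry 1
  0+0+1 = 1
  1+0 = 1
  0+0 = 0
  1+1 = 0 carry 1
  0+1+1 = 0 carry 1
  1+0+1 = 0 carry 1
  0+1+1 = 0 carry 1
  0+1+1 = 0 carry 1
  0+1+1 = 0 carry 1
  0+1+1 = 0 carry 1
  0+0+1 = 1
  1+1 = 0 carry 1
  1+0+1 = 0 carry 1
  1+0+1 = 0 carry 1
  1+1+1 = 1 carry 1
  0+0+1 = 1
  0+1 = 1
  0+1 = 1
  0+1 = 1
  1+0 = 1
  1+0 = 1
  0+1 = 1
  1+1 = 0 carry 1
  1+1+1 = 1 carry 1
  final carry 1

0b11011111111000100000000110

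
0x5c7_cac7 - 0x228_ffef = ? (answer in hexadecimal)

Subtract column by column in base 16:
  7-f → 8 (borrow)
  c-e-1 → d (borrow)
  a-f-1 → a (borrow)
  c-f-1 → c (borrow)
  7-8-1 → e (borrow)
  c-2-1 → 9
  5-2 → 3

0x39ecad8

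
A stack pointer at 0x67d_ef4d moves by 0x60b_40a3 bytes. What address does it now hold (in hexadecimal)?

Add column by column in base 16, right to left:
  d+3 = 0 carry 1
  4+a+1 = f
  f+0 = f
  e+4 = 2 carry 1
  d+b+1 = 9 carry 1
  7+0+1 = 8
  6+6 = c

0xc892ff0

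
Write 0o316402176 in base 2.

0b11001110100000010001111110

Each octal digit is 3 bits: 3=011 1=001 6=110 4=100 0=000 2=010 1=001 7=111 6=110.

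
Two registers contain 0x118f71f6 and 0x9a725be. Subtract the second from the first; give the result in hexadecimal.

0x7e84c38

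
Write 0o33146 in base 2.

0b11011001100110

Each octal digit is 3 bits: 3=011 3=011 1=001 4=100 6=110.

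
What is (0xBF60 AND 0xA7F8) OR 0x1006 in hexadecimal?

0xBF60 AND 0xA7F8 = 0xA760.
Then OR with 0x1006.

0xB766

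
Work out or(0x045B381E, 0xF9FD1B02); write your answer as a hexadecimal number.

0xFDFF3B1E

OR each hex digit independently (no carries):
  0|F=F, 4|9=D, 5|F=F, B|D=F, 3|1=3, 8|B=B, 1|0=1, E|2=E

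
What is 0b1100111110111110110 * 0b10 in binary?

Multiply each base-2 digit by 2, carrying:
  0×2 = 0 → write 0
  1×2 = 2 → write 0 carry 1
  1×2+1 = 3 → write 1 carry 1
  0×2+1 = 1 → write 1
  1×2 = 2 → write 0 carry 1
  1×2+1 = 3 → write 1 carry 1
  1×2+1 = 3 → write 1 carry 1
  1×2+1 = 3 → write 1 carry 1
  1×2+1 = 3 → write 1 carry 1
  0×2+1 = 1 → write 1
  1×2 = 2 → write 0 carry 1
  1×2+1 = 3 → write 1 carry 1
  1×2+1 = 3 → write 1 carry 1
  1×2+1 = 3 → write 1 carry 1
  1×2+1 = 3 → write 1 carry 1
  0×2+1 = 1 → write 1
  0×2 = 0 → write 0
  1×2 = 2 → write 0 carry 1
  1×2+1 = 3 → write 1 carry 1
  remaining carry: 1

0b11001111101111101100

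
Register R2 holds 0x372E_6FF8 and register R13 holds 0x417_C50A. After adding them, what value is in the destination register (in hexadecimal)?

Add column by column in base 16, right to left:
  8+A = 2 carry 1
  F+0+1 = 0 carry 1
  F+5+1 = 5 carry 1
  6+C+1 = 3 carry 1
  E+7+1 = 6 carry 1
  2+1+1 = 4
  7+4 = B
  3+0 = 3

0x3B463502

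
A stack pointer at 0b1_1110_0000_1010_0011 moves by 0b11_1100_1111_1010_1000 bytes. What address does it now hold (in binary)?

Add column by column in base 2, right to left:
  1+0 = 1
  1+0 = 1
  0+0 = 0
  0+1 = 1
  0+0 = 0
  1+1 = 0 carry 1
  0+0+1 = 1
  1+1 = 0 carry 1
  0+1+1 = 0 carry 1
  0+1+1 = 0 carry 1
  0+1+1 = 0 carry 1
  0+1+1 = 0 carry 1
  0+0+1 = 1
  1+0 = 1
  1+1 = 0 carry 1
  1+1+1 = 1 carry 1
  1+1+1 = 1 carry 1
  0+1+1 = 0 carry 1
  final carry 1

0b1011011000001001011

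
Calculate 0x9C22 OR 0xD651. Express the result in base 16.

0xDE73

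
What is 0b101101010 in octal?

0o552

Group the bits in threes: 101 101 010 → 552.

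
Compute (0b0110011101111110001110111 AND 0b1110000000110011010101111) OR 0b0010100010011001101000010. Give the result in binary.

0b0110011101111110001110111 AND 0b1110000000110011010101111 = 0b0110000000110010000100111.
Then OR with 0b0010100010011001101000010.

0b110100010111011101100111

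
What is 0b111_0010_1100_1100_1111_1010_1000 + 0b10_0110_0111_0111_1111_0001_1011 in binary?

0b1001100101000100111011000011

Add column by column in base 2, right to left:
  0+1 = 1
  0+1 = 1
  0+0 = 0
  1+1 = 0 carry 1
  0+1+1 = 0 carry 1
  1+0+1 = 0 carry 1
  0+0+1 = 1
  1+0 = 1
  1+1 = 0 carry 1
  1+1+1 = 1 carry 1
  1+1+1 = 1 carry 1
  1+1+1 = 1 carry 1
  0+1+1 = 0 carry 1
  0+1+1 = 0 carry 1
  1+1+1 = 1 carry 1
  1+0+1 = 0 carry 1
  0+1+1 = 0 carry 1
  0+1+1 = 0 carry 1
  1+1+1 = 1 carry 1
  1+0+1 = 0 carry 1
  0+0+1 = 1
  1+1 = 0 carry 1
  0+1+1 = 0 carry 1
  0+0+1 = 1
  1+0 = 1
  1+1 = 0 carry 1
  1+0+1 = 0 carry 1
  final carry 1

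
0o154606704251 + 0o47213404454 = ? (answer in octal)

0o224022310725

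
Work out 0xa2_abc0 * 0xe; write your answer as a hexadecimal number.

0x8e56480

Multiply each base-16 digit by 14, carrying:
  0×14 = 0 → write 0
  c×14 = 168 → write 8 carry 10
  b×14+10 = 164 → write 4 carry 10
  a×14+10 = 150 → write 6 carry 9
  2×14+9 = 37 → write 5 carry 2
  a×14+2 = 142 → write e carry 8
  remaining carry: 8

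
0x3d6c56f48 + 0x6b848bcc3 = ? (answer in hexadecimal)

0xa8f0e2c0b

Add column by column in base 16, right to left:
  8+3 = b
  4+c = 0 carry 1
  f+c+1 = c carry 1
  6+b+1 = 2 carry 1
  5+8+1 = e
  c+4 = 0 carry 1
  6+8+1 = f
  d+b = 8 carry 1
  3+6+1 = a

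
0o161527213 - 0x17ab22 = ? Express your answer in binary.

0b1101011110000001101101001

0o161527213 = 0b1110001101010111010001011 in binary.
0x17ab22 = 0b101111010101100100010 in binary.
Subtract column by column in base 2:
  1-0 → 1
  1-1 → 0
  0-0 → 0
  1-0 → 1
  0-0 → 0
  0-1 → 1 (borrow)
  0-0-1 → 1 (borrow)
  1-0-1 → 0
  0-1 → 1 (borrow)
  1-1-1 → 1 (borrow)
  1-0-1 → 0
  1-1 → 0
  0-0 → 0
  1-1 → 0
  0-0 → 0
  1-1 → 0
  0-1 → 1 (borrow)
  1-1-1 → 1 (borrow)
  1-1-1 → 1 (borrow)
  0-0-1 → 1 (borrow)
  0-1-1 → 0 (borrow)
  0-0-1 → 1 (borrow)
  1-0-1 → 0
  1-0 → 1
  1-0 → 1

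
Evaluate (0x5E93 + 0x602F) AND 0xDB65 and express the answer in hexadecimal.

0x9A40

Add column by column in base 16, right to left:
  3+F = 2 carry 1
  9+2+1 = C
  E+0 = E
  5+6 = B
Sum = 0xBEC2; now AND with 0xDB65:
  B&D=9, E&B=A, C&6=4, 2&5=0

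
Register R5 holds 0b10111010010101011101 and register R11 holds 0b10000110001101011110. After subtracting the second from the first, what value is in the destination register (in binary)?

0b110100000111111111

Subtract column by column in base 2:
  1-0 → 1
  0-1 → 1 (borrow)
  1-1-1 → 1 (borrow)
  1-1-1 → 1 (borrow)
  1-1-1 → 1 (borrow)
  0-0-1 → 1 (borrow)
  1-1-1 → 1 (borrow)
  0-0-1 → 1 (borrow)
  1-1-1 → 1 (borrow)
  0-1-1 → 0 (borrow)
  1-0-1 → 0
  0-0 → 0
  0-0 → 0
  1-1 → 0
  0-1 → 1 (borrow)
  1-0-1 → 0
  1-0 → 1
  1-0 → 1
  0-0 → 0
  1-1 → 0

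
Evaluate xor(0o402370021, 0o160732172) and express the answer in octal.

0o562442153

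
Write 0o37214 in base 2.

0b11111010001100

Each octal digit is 3 bits: 3=011 7=111 2=010 1=001 4=100.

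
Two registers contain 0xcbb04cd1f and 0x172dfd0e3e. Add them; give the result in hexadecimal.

0x23e901db5d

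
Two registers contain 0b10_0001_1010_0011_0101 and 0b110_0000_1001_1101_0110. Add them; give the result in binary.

0b10000010010000001011

Add column by column in base 2, right to left:
  1+0 = 1
  0+1 = 1
  1+1 = 0 carry 1
  0+0+1 = 1
  1+1 = 0 carry 1
  1+0+1 = 0 carry 1
  0+1+1 = 0 carry 1
  0+1+1 = 0 carry 1
  0+1+1 = 0 carry 1
  1+0+1 = 0 carry 1
  0+0+1 = 1
  1+1 = 0 carry 1
  1+0+1 = 0 carry 1
  0+0+1 = 1
  0+0 = 0
  0+0 = 0
  0+0 = 0
  1+1 = 0 carry 1
  0+1+1 = 0 carry 1
  final carry 1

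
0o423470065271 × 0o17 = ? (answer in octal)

Multiply each base-8 digit by 15, carrying:
  1×15 = 15 → write 7 carry 1
  7×15+1 = 106 → write 2 carry 13
  2×15+13 = 43 → write 3 carry 5
  5×15+5 = 80 → write 0 carry 10
  6×15+10 = 100 → write 4 carry 12
  0×15+12 = 12 → write 4 carry 1
  0×15+1 = 1 → write 1
  7×15 = 105 → write 1 carry 13
  4×15+13 = 73 → write 1 carry 9
  3×15+9 = 54 → write 6 carry 6
  2×15+6 = 36 → write 4 carry 4
  4×15+4 = 64 → write 0 carry 8
  remaining carry: 10

0o10046111440327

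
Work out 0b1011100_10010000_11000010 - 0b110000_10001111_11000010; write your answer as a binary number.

Subtract column by column in base 2:
  0-0 → 0
  1-1 → 0
  0-0 → 0
  0-0 → 0
  0-0 → 0
  0-0 → 0
  1-1 → 0
  1-1 → 0
  0-1 → 1 (borrow)
  0-1-1 → 0 (borrow)
  0-1-1 → 0 (borrow)
  0-1-1 → 0 (borrow)
  1-0-1 → 0
  0-0 → 0
  0-0 → 0
  1-1 → 0
  0-0 → 0
  0-0 → 0
  1-0 → 1
  1-0 → 1
  1-1 → 0
  0-1 → 1 (borrow)
  1-0-1 → 0

0b1011000000000100000000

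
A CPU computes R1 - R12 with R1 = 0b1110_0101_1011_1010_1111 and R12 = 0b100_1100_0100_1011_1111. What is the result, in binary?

0b10011001011011110000

Subtract column by column in base 2:
  1-1 → 0
  1-1 → 0
  1-1 → 0
  1-1 → 0
  0-1 → 1 (borrow)
  1-1-1 → 1 (borrow)
  0-0-1 → 1 (borrow)
  1-1-1 → 1 (borrow)
  1-0-1 → 0
  1-0 → 1
  0-1 → 1 (borrow)
  1-0-1 → 0
  1-0 → 1
  0-0 → 0
  1-1 → 0
  0-1 → 1 (borrow)
  0-0-1 → 1 (borrow)
  1-0-1 → 0
  1-1 → 0
  1-0 → 1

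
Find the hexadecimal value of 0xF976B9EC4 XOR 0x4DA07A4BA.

XOR each hex digit independently (no carries):
  F^4=B, 9^D=4, 7^A=D, 6^0=6, B^7=C, 9^A=3, E^4=A, C^B=7, 4^A=E

0xB4D6C3A7E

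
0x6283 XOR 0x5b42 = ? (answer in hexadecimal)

0x39c1

XOR each hex digit independently (no carries):
  6^5=3, 2^b=9, 8^4=c, 3^2=1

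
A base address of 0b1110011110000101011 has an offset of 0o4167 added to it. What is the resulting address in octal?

0o1642242

0b1110011110000101011 = 0o1636053 in octal.
Add column by column in base 8, right to left:
  3+7 = 2 carry 1
  5+6+1 = 4 carry 1
  0+1+1 = 2
  6+4 = 2 carry 1
  3+0+1 = 4
  6+0 = 6
  1+0 = 1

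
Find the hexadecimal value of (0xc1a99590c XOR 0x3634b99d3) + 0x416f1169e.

0x1390c3d77d

First 0xc1a99590c XOR 0x3634b99d3 = 0xf79d2c0df.
Add column by column in base 16, right to left:
  f+e = d carry 1
  d+9+1 = 7 carry 1
  0+6+1 = 7
  c+1 = d
  2+1 = 3
  d+f = c carry 1
  9+6+1 = 0 carry 1
  7+1+1 = 9
  f+4 = 3 carry 1
  final carry 1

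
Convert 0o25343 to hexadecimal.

0x2ae3

Each octal digit is 3 bits: 2=010 5=101 3=011 4=100 3=011.
Group the bits into nibbles: 0010 1010 1110 0011 → 2ae3.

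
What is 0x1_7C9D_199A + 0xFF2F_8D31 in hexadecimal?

0x27BCCA6CB

Add column by column in base 16, right to left:
  A+1 = B
  9+3 = C
  9+D = 6 carry 1
  1+8+1 = A
  D+F = C carry 1
  9+2+1 = C
  C+F = B carry 1
  7+F+1 = 7 carry 1
  1+0+1 = 2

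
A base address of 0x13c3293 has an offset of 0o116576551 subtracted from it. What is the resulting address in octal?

0o232452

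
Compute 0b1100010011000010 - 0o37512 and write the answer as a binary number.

0o37512 = 0b11111101001010 in binary.
Subtract column by column in base 2:
  0-0 → 0
  1-1 → 0
  0-0 → 0
  0-1 → 1 (borrow)
  0-0-1 → 1 (borrow)
  0-0-1 → 1 (borrow)
  1-1-1 → 1 (borrow)
  1-0-1 → 0
  0-1 → 1 (borrow)
  0-1-1 → 0 (borrow)
  1-1-1 → 1 (borrow)
  0-1-1 → 0 (borrow)
  0-1-1 → 0 (borrow)
  0-1-1 → 0 (borrow)
  1-0-1 → 0
  1-0 → 1

0b1000010101111000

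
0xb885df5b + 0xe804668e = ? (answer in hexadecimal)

Add column by column in base 16, right to left:
  b+e = 9 carry 1
  5+8+1 = e
  f+6 = 5 carry 1
  d+6+1 = 4 carry 1
  5+4+1 = a
  8+0 = 8
  8+8 = 0 carry 1
  b+e+1 = a carry 1
  final carry 1

0x1a08a45e9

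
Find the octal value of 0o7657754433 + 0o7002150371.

0o16662125024

Add column by column in base 8, right to left:
  3+1 = 4
  3+7 = 2 carry 1
  4+3+1 = 0 carry 1
  4+0+1 = 5
  5+5 = 2 carry 1
  7+1+1 = 1 carry 1
  7+2+1 = 2 carry 1
  5+0+1 = 6
  6+0 = 6
  7+7 = 6 carry 1
  final carry 1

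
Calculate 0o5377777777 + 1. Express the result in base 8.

The trailing 8 digits are 7 (max in base 8), so adding 1 cascades: they roll to 0 and the next digit up increments.

0o5400000000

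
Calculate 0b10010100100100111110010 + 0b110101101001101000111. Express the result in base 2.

0b11001010001110100111001

Add column by column in base 2, right to left:
  0+1 = 1
  1+1 = 0 carry 1
  0+1+1 = 0 carry 1
  0+0+1 = 1
  1+0 = 1
  1+0 = 1
  1+1 = 0 carry 1
  1+0+1 = 0 carry 1
  1+1+1 = 1 carry 1
  0+1+1 = 0 carry 1
  0+0+1 = 1
  1+0 = 1
  0+1 = 1
  0+0 = 0
  1+1 = 0 carry 1
  0+1+1 = 0 carry 1
  0+0+1 = 1
  1+1 = 0 carry 1
  0+0+1 = 1
  1+1 = 0 carry 1
  0+1+1 = 0 carry 1
  0+0+1 = 1
  1+0 = 1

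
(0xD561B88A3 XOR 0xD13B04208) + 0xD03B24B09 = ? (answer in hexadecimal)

0xD495E15B4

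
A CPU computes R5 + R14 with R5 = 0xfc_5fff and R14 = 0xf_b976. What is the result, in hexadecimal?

0x10c1975

Add column by column in base 16, right to left:
  f+6 = 5 carry 1
  f+7+1 = 7 carry 1
  f+9+1 = 9 carry 1
  5+b+1 = 1 carry 1
  c+f+1 = c carry 1
  f+0+1 = 0 carry 1
  final carry 1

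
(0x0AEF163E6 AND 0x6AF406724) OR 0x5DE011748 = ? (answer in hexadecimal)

0x0AEF163E6 AND 0x6AF406724 = 0x0AE406324.
Then OR with 0x5DE011748.

0x5FE41776C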